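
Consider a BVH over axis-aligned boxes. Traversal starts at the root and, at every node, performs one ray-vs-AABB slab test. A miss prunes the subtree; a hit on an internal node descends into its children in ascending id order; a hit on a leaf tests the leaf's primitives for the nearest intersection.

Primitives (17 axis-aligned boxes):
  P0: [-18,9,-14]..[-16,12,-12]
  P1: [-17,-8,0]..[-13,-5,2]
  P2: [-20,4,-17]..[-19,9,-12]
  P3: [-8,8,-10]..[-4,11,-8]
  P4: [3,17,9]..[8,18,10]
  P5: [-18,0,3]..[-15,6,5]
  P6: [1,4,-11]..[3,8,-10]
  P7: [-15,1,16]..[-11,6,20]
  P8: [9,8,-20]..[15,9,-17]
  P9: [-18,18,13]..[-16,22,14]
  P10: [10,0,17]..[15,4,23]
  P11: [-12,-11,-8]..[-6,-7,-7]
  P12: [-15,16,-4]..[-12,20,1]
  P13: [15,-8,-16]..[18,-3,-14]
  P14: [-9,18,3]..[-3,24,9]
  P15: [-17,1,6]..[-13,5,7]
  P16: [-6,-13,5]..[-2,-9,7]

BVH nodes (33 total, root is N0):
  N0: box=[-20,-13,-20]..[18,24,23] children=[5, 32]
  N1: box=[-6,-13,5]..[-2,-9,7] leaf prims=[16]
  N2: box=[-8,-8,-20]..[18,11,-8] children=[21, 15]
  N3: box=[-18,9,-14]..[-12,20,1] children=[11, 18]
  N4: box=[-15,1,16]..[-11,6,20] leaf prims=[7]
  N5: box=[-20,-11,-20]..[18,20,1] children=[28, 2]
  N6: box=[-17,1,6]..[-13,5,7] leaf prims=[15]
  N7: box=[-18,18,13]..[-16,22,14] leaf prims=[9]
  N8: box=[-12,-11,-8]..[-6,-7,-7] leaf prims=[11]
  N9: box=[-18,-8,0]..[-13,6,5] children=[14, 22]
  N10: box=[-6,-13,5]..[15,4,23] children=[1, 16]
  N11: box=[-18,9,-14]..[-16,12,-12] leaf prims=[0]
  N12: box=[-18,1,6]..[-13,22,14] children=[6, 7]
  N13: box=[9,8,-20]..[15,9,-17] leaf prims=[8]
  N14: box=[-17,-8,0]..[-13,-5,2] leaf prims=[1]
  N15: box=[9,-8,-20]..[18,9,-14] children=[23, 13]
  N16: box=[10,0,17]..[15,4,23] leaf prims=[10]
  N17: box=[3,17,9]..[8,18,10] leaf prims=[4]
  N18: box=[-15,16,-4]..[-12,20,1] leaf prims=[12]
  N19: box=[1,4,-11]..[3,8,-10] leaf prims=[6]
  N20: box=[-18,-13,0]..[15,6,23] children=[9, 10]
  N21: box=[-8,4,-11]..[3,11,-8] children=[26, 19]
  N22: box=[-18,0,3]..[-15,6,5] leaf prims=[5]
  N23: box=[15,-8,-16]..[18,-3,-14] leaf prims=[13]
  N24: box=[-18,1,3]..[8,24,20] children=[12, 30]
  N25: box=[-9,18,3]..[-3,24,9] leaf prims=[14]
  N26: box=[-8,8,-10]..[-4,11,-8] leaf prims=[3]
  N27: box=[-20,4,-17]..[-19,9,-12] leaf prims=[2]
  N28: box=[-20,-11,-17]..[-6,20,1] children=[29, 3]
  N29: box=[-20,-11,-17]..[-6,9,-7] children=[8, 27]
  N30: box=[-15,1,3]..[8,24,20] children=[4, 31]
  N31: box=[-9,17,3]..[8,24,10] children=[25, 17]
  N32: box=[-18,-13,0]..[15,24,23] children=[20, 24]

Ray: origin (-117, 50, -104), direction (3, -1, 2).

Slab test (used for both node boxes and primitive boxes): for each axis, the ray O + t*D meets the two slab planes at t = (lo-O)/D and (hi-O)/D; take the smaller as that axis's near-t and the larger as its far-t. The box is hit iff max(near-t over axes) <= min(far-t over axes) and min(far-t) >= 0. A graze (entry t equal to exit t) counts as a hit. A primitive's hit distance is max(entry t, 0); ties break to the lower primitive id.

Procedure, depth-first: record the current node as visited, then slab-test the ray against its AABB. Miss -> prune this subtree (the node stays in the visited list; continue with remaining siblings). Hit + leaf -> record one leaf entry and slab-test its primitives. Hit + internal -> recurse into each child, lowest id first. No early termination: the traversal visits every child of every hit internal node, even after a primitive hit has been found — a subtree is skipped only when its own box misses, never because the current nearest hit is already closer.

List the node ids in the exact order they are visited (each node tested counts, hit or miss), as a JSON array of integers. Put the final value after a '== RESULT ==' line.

Traverse from the root:
N0 x:[97/3,45] y:[26,63] z:[42,127/2] -> hit [42,45], descend [5, 32]
  N5 x:[97/3,45] y:[30,61] z:[42,105/2] -> hit [42,45], descend [2, 28]
    N2 x:[109/3,45] y:[39,58] z:[42,48] -> hit [42,45], descend [15, 21]
      N15 x:[42,45] y:[41,58] z:[42,45] -> hit [42,45], descend [13, 23]
        N13 x:[42,44] y:[41,42] z:[42,87/2] -> hit [42,42] leaf, test {P8@t=42}
        N23 x:[44,45] y:[53,58] z:[44,45] -> miss, prune
      N21 x:[109/3,40] y:[39,46] z:[93/2,48] -> miss, prune
    N28 x:[97/3,37] y:[30,61] z:[87/2,105/2] -> miss, prune
  N32 x:[33,44] y:[26,63] z:[52,127/2] -> miss, prune

order=[0, 5, 2, 15, 13, 23, 21, 28, 32]  |boxes|=9  |leaves|=1  hit=P8

== RESULT ==
[0, 5, 2, 15, 13, 23, 21, 28, 32]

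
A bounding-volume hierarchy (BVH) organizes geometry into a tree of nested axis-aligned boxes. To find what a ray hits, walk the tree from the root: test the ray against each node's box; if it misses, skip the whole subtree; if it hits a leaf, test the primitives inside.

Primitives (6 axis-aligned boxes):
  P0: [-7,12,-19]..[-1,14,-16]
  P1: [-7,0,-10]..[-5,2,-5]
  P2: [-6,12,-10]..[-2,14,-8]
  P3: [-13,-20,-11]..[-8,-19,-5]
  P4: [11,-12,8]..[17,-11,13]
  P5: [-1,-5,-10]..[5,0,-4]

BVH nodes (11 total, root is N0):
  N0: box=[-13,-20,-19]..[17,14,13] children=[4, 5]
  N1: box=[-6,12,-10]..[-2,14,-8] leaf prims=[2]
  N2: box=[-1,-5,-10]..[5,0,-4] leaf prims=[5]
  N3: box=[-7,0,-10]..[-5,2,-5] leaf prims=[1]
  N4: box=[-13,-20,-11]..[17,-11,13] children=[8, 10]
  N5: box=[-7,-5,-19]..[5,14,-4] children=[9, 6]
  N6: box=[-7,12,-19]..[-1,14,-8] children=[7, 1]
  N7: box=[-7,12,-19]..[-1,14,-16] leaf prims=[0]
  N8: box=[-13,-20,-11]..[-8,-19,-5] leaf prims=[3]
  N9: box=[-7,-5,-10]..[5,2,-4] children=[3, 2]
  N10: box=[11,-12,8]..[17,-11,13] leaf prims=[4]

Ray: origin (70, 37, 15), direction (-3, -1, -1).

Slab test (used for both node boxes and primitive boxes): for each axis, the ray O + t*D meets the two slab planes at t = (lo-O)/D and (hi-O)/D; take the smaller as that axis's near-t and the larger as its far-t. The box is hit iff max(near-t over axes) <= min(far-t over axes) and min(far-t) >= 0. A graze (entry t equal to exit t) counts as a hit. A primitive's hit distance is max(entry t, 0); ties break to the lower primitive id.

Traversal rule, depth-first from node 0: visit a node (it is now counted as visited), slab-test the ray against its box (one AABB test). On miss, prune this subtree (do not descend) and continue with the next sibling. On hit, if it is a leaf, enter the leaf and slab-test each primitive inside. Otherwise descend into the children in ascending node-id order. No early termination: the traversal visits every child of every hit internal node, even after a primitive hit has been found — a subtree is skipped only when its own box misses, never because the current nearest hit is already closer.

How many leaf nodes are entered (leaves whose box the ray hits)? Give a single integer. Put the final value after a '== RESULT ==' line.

Trace the traversal:
N0 x:[53/3,83/3] y:[23,57] z:[2,34] -> hit [23,83/3], descend [4, 5]
  N4 x:[53/3,83/3] y:[48,57] z:[2,26] -> miss, prune
  N5 x:[65/3,77/3] y:[23,42] z:[19,34] -> hit [23,77/3], descend [6, 9]
    N6 x:[71/3,77/3] y:[23,25] z:[23,34] -> hit [71/3,25], descend [1, 7]
      N1 x:[24,76/3] y:[23,25] z:[23,25] -> hit [24,25] leaf, test {P2@t=24}
      N7 x:[71/3,77/3] y:[23,25] z:[31,34] -> miss, prune
    N9 x:[65/3,77/3] y:[35,42] z:[19,25] -> miss, prune

order=[0, 4, 5, 6, 1, 7, 9]  |boxes|=7  |leaves|=1  hit=P2

== RESULT ==
1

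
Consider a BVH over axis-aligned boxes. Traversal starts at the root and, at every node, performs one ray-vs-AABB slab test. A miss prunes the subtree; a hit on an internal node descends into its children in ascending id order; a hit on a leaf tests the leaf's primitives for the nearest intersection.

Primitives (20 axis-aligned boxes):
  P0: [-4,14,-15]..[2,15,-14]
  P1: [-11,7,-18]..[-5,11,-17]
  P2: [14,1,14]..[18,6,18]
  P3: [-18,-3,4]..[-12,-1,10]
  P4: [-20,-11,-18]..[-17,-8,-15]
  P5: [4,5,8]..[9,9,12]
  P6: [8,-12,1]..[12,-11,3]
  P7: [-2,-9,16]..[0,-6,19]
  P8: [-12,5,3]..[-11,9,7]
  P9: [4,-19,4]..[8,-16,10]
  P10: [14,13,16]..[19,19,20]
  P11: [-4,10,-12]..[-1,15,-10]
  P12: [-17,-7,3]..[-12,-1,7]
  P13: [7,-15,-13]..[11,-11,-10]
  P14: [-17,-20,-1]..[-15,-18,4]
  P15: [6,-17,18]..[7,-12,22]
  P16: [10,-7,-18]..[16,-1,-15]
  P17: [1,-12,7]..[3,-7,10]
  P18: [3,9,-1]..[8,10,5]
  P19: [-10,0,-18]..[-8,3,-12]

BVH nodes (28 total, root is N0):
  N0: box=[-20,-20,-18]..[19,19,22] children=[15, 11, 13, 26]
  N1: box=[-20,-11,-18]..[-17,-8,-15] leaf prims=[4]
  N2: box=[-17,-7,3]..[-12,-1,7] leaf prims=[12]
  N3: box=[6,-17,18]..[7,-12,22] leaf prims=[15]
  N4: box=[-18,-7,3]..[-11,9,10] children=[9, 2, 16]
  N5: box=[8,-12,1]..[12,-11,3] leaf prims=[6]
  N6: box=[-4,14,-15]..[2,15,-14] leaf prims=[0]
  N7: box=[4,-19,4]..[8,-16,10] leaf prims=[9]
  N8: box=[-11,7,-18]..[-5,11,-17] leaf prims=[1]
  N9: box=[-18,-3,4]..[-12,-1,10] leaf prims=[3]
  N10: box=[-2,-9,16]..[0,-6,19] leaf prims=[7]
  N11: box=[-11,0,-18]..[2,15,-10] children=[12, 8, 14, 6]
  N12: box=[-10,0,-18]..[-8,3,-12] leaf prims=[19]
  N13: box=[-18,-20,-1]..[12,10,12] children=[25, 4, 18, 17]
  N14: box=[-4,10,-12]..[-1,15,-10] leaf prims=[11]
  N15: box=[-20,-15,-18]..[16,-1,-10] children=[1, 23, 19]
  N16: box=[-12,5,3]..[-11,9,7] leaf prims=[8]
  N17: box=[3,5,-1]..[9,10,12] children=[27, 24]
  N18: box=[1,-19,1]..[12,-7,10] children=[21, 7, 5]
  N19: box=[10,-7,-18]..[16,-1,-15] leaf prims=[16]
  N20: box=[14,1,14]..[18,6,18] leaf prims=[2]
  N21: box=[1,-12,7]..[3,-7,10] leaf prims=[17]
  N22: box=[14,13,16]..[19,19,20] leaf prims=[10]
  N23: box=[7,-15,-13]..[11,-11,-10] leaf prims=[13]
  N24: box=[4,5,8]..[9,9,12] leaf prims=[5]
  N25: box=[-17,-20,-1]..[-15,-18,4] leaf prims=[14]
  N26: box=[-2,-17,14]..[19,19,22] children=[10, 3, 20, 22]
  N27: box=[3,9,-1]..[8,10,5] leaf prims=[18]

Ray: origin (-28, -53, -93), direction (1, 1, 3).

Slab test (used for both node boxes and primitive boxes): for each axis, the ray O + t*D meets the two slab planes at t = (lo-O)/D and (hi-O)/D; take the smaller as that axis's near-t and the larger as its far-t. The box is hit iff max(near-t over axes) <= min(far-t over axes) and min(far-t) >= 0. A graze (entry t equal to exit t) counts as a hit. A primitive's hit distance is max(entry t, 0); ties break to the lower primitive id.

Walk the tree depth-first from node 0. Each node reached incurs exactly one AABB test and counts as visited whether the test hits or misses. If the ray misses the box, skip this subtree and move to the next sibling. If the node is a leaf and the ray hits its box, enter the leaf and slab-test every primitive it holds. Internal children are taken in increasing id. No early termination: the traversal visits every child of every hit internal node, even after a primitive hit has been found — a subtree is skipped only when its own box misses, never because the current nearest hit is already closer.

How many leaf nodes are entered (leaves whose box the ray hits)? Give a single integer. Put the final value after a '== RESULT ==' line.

Trace the traversal:
N0 x:[8,47] y:[33,72] z:[25,115/3] -> hit [33,115/3], descend [11, 13, 15, 26]
  N11 x:[17,30] y:[53,68] z:[25,83/3] -> miss, prune
  N13 x:[10,40] y:[33,63] z:[92/3,35] -> hit [33,35], descend [4, 17, 18, 25]
    N4 x:[10,17] y:[46,62] z:[32,103/3] -> miss, prune
    N17 x:[31,37] y:[58,63] z:[92/3,35] -> miss, prune
    N18 x:[29,40] y:[34,46] z:[94/3,103/3] -> hit [34,103/3], descend [5, 7, 21]
      N5 x:[36,40] y:[41,42] z:[94/3,32] -> miss, prune
      N7 x:[32,36] y:[34,37] z:[97/3,103/3] -> hit [34,103/3] leaf, test {P9@t=34}
      N21 x:[29,31] y:[41,46] z:[100/3,103/3] -> miss, prune
    N25 x:[11,13] y:[33,35] z:[92/3,97/3] -> miss, prune
  N15 x:[8,44] y:[38,52] z:[25,83/3] -> miss, prune
  N26 x:[26,47] y:[36,72] z:[107/3,115/3] -> hit [36,115/3], descend [3, 10, 20, 22]
    N3 x:[34,35] y:[36,41] z:[37,115/3] -> miss, prune
    N10 x:[26,28] y:[44,47] z:[109/3,112/3] -> miss, prune
    N20 x:[42,46] y:[54,59] z:[107/3,37] -> miss, prune
    N22 x:[42,47] y:[66,72] z:[109/3,113/3] -> miss, prune

16 AABB tests over nodes [0, 11, 13, 4, 17, 18, 5, 7, 21, 25, 15, 26, 3, 10, 20, 22]; 1 leaf entered; closest P9.

== RESULT ==
1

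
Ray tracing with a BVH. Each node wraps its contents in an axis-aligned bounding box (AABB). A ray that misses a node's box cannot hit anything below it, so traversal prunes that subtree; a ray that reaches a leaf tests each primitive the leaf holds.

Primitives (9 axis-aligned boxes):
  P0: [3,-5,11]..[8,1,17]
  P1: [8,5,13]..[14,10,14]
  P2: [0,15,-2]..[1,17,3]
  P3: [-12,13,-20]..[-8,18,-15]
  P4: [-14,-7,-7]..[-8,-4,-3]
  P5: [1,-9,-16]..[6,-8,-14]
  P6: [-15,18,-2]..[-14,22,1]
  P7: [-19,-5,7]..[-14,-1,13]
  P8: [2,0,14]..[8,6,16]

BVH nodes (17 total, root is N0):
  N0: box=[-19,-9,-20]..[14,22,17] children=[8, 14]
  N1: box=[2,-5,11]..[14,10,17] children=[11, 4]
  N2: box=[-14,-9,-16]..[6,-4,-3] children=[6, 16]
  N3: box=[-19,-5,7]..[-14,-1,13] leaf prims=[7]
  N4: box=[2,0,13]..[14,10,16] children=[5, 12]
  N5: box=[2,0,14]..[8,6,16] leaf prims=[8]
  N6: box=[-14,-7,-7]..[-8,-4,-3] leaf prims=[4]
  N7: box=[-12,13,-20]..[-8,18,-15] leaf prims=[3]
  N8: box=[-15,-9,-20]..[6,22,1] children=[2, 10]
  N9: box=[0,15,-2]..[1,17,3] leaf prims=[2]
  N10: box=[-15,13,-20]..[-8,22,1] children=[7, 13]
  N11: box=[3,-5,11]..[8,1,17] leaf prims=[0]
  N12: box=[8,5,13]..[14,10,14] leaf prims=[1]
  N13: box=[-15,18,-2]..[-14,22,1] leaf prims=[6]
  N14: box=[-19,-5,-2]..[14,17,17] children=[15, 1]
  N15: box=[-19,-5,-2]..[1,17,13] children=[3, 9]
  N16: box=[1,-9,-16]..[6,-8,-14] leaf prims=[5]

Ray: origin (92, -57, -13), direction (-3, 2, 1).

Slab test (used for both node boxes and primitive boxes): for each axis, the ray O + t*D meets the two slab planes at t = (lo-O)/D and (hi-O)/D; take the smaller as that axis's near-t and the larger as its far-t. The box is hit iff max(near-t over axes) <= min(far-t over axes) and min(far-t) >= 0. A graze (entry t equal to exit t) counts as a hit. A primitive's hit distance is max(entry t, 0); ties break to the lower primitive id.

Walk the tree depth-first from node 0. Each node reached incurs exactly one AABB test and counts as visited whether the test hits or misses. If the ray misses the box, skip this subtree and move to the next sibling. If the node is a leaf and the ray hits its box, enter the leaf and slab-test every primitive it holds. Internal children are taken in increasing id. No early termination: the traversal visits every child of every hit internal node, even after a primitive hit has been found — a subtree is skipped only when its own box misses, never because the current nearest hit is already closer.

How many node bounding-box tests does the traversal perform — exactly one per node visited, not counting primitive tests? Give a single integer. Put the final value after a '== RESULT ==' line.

Trace the traversal:
N0 x:[26,37] y:[24,79/2] z:[-7,30] -> hit [26,30], descend [8, 14]
  N8 x:[86/3,107/3] y:[24,79/2] z:[-7,14] -> miss, prune
  N14 x:[26,37] y:[26,37] z:[11,30] -> hit [26,30], descend [1, 15]
    N1 x:[26,30] y:[26,67/2] z:[24,30] -> hit [26,30], descend [4, 11]
      N4 x:[26,30] y:[57/2,67/2] z:[26,29] -> hit [57/2,29], descend [5, 12]
        N5 x:[28,30] y:[57/2,63/2] z:[27,29] -> hit [57/2,29] leaf, test {P8@t=57/2}
        N12 x:[26,28] y:[31,67/2] z:[26,27] -> miss, prune
      N11 x:[28,89/3] y:[26,29] z:[24,30] -> hit [28,29] leaf, test {P0@t=28}
    N15 x:[91/3,37] y:[26,37] z:[11,26] -> miss, prune

order=[0, 8, 14, 1, 4, 5, 12, 11, 15]  |boxes|=9  |leaves|=2  hit=P0

== RESULT ==
9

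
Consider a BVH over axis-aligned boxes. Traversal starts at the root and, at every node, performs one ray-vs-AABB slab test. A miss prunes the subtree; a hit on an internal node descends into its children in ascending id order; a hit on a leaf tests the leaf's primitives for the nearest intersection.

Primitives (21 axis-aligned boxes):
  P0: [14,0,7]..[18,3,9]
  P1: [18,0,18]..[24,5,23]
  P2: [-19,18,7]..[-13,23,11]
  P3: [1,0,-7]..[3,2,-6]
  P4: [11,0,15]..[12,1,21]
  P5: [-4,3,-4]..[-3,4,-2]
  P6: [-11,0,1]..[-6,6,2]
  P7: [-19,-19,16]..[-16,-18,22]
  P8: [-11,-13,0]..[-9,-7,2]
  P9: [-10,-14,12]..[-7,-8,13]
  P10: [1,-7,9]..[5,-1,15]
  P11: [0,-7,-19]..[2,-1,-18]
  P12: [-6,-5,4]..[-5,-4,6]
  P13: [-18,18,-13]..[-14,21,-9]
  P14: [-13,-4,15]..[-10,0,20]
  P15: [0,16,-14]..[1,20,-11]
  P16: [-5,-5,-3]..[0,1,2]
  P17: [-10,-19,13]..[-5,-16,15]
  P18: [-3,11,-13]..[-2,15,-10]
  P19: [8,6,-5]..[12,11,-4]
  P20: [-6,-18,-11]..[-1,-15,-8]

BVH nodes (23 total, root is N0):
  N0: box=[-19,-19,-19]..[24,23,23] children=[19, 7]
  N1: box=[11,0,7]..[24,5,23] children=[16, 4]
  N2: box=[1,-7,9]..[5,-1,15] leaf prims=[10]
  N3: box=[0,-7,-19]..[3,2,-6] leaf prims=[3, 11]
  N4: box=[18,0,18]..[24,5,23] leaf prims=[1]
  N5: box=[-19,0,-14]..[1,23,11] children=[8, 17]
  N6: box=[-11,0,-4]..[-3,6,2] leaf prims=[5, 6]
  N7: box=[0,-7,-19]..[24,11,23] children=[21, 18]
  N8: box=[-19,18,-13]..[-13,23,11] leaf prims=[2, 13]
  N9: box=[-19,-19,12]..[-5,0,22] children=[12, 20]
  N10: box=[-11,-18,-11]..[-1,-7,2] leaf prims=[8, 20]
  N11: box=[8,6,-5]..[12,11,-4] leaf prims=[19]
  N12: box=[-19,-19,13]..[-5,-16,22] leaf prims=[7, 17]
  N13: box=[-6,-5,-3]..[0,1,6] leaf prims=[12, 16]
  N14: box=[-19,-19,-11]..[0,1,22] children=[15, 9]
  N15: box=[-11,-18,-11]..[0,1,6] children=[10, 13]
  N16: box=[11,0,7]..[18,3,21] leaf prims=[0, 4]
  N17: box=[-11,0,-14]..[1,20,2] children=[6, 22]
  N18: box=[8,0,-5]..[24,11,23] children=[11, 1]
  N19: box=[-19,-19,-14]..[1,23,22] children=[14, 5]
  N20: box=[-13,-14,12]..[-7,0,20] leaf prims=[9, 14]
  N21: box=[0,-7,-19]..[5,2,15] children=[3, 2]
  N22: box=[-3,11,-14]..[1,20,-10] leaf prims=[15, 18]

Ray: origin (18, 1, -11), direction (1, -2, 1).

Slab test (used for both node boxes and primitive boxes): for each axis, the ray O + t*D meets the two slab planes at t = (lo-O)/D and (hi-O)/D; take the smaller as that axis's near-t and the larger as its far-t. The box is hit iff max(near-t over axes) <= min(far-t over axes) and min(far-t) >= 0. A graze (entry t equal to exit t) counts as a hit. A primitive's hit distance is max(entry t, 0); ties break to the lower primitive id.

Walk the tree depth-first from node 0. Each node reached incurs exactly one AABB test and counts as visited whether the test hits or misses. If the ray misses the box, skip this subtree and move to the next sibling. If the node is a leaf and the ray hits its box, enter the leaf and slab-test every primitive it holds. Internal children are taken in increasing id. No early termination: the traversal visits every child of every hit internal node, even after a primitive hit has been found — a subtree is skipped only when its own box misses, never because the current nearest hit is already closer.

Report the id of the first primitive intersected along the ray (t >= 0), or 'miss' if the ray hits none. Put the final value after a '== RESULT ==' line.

Trace the traversal:
N0 x:[-37,6] y:[-11,10] z:[-8,34] -> hit [-8,6], descend [7, 19]
  N7 x:[-18,6] y:[-5,4] z:[-8,34] -> hit [-5,4], descend [18, 21]
    N18 x:[-10,6] y:[-5,1/2] z:[6,34] -> miss, prune
    N21 x:[-18,-13] y:[-1/2,4] z:[-8,26] -> miss, prune
  N19 x:[-37,-17] y:[-11,10] z:[-3,33] -> miss, prune

5 AABB tests over nodes [0, 7, 18, 21, 19]; 0 leaves entered; closest miss.

== RESULT ==
miss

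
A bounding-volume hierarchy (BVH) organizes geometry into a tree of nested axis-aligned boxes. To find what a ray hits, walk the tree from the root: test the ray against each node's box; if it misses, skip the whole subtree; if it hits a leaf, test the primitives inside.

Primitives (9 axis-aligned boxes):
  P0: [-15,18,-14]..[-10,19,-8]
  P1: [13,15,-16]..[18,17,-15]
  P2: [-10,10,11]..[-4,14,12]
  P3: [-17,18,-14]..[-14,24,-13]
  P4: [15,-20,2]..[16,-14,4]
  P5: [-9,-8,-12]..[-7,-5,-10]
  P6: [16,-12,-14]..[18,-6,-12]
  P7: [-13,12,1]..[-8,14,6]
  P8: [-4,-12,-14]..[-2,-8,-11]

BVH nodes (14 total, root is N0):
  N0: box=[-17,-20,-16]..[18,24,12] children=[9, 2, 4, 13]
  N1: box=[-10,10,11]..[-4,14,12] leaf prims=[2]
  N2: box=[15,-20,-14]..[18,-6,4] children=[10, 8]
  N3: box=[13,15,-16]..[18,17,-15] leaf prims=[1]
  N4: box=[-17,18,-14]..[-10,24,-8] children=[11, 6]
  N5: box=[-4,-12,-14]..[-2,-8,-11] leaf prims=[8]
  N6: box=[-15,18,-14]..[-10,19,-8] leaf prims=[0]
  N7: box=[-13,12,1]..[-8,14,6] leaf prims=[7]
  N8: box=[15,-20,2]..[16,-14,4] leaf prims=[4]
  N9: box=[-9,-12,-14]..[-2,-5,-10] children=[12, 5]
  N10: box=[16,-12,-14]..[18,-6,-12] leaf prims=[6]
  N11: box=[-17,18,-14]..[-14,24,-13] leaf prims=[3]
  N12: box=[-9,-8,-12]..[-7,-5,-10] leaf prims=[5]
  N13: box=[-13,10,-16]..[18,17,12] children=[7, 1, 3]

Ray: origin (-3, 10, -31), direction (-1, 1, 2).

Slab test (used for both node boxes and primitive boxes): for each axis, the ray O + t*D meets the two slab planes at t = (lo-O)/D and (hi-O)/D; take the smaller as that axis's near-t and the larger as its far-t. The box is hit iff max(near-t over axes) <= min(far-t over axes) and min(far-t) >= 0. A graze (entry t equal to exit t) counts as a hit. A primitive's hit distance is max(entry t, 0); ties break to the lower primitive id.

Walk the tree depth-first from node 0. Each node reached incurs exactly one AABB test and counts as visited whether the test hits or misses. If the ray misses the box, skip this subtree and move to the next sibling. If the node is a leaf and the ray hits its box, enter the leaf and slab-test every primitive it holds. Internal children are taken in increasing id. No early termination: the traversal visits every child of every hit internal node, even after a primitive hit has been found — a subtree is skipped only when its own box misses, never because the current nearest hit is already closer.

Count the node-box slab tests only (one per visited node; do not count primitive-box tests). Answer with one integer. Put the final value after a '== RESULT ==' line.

Walk:
N0 x:[-21,14] y:[-30,14] z:[15/2,43/2] -> hit [15/2,14], descend [2, 4, 9, 13]
  N2 x:[-21,-18] y:[-30,-16] z:[17/2,35/2] -> miss, prune
  N4 x:[7,14] y:[8,14] z:[17/2,23/2] -> hit [17/2,23/2], descend [6, 11]
    N6 x:[7,12] y:[8,9] z:[17/2,23/2] -> hit [17/2,9] leaf, test {P0@t=17/2}
    N11 x:[11,14] y:[8,14] z:[17/2,9] -> miss, prune
  N9 x:[-1,6] y:[-22,-15] z:[17/2,21/2] -> miss, prune
  N13 x:[-21,10] y:[0,7] z:[15/2,43/2] -> miss, prune

order=[0, 2, 4, 6, 11, 9, 13]  |boxes|=7  |leaves|=1  hit=P0

== RESULT ==
7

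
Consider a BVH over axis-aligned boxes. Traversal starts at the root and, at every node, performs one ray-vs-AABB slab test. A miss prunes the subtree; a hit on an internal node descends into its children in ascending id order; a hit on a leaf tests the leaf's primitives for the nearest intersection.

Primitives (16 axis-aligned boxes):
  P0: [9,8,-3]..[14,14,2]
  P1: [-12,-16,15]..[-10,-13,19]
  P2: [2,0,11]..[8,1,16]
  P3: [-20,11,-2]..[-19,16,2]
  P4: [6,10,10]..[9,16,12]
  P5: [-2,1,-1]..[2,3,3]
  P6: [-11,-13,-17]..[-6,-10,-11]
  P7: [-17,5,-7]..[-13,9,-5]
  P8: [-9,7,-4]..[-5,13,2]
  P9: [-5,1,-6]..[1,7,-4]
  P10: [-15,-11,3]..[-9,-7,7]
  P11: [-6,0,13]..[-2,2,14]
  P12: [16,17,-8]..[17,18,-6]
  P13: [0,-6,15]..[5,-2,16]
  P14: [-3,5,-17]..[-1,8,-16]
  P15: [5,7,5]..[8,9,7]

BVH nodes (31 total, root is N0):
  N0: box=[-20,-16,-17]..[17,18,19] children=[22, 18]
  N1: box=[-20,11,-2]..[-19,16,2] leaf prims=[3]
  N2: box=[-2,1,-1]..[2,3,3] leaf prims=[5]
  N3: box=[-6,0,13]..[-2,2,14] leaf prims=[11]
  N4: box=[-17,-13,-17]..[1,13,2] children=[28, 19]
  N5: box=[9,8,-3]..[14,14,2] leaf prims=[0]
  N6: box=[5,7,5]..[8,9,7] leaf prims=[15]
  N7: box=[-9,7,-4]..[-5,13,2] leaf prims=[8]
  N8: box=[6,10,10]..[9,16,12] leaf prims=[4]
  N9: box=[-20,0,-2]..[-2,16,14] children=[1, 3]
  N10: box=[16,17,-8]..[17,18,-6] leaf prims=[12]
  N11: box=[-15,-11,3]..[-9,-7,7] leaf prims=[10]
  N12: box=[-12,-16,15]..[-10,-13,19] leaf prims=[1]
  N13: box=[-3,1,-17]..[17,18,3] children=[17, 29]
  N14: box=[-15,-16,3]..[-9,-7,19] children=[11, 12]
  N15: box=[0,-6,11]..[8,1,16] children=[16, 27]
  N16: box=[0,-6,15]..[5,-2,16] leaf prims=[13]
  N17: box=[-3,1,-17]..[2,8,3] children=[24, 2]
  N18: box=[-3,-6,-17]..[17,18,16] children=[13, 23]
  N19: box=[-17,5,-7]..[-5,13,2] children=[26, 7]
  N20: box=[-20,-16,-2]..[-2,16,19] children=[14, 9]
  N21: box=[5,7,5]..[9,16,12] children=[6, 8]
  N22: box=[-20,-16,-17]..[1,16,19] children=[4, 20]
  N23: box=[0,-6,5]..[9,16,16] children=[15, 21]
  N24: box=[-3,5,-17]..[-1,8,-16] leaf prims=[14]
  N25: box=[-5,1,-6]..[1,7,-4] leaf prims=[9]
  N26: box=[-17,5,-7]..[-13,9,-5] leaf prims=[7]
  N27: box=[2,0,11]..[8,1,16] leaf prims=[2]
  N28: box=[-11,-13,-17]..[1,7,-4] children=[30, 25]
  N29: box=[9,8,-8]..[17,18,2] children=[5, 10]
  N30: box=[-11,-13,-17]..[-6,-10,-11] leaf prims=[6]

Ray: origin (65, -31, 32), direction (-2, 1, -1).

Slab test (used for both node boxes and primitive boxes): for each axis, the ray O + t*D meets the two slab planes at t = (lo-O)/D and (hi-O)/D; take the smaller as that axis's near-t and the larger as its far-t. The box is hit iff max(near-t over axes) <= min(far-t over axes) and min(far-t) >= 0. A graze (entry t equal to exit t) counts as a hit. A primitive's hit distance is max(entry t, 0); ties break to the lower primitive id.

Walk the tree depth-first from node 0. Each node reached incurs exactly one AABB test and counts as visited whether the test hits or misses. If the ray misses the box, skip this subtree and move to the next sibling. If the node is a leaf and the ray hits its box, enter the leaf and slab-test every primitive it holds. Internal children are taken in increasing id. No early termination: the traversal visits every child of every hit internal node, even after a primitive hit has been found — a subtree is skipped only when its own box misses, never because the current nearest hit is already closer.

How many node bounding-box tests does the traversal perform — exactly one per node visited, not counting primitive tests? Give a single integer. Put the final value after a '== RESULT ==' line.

Trace the traversal:
N0 x:[24,85/2] y:[15,49] z:[13,49] -> hit [24,85/2], descend [18, 22]
  N18 x:[24,34] y:[25,49] z:[16,49] -> hit [25,34], descend [13, 23]
    N13 x:[24,34] y:[32,49] z:[29,49] -> hit [32,34], descend [17, 29]
      N17 x:[63/2,34] y:[32,39] z:[29,49] -> hit [32,34], descend [2, 24]
        N2 x:[63/2,67/2] y:[32,34] z:[29,33] -> hit [32,33] leaf, test {P5@t=32}
        N24 x:[33,34] y:[36,39] z:[48,49] -> miss, prune
      N29 x:[24,28] y:[39,49] z:[30,40] -> miss, prune
    N23 x:[28,65/2] y:[25,47] z:[16,27] -> miss, prune
  N22 x:[32,85/2] y:[15,47] z:[13,49] -> hit [32,85/2], descend [4, 20]
    N4 x:[32,41] y:[18,44] z:[30,49] -> hit [32,41], descend [19, 28]
      N19 x:[35,41] y:[36,44] z:[30,39] -> hit [36,39], descend [7, 26]
        N7 x:[35,37] y:[38,44] z:[30,36] -> miss, prune
        N26 x:[39,41] y:[36,40] z:[37,39] -> hit [39,39] leaf, test {P7@t=39}
      N28 x:[32,38] y:[18,38] z:[36,49] -> hit [36,38], descend [25, 30]
        N25 x:[32,35] y:[32,38] z:[36,38] -> miss, prune
        N30 x:[71/2,38] y:[18,21] z:[43,49] -> miss, prune
    N20 x:[67/2,85/2] y:[15,47] z:[13,34] -> hit [67/2,34], descend [9, 14]
      N9 x:[67/2,85/2] y:[31,47] z:[18,34] -> hit [67/2,34], descend [1, 3]
        N1 x:[42,85/2] y:[42,47] z:[30,34] -> miss, prune
        N3 x:[67/2,71/2] y:[31,33] z:[18,19] -> miss, prune
      N14 x:[37,40] y:[15,24] z:[13,29] -> miss, prune

Summary -> nodes [0, 18, 13, 17, 2, 24, 29, 23, 22, 4, 19, 7, 26, 28, 25, 30, 20, 9, 1, 3, 14]; box-tests=21; leaf-entries=2; first=P5

== RESULT ==
21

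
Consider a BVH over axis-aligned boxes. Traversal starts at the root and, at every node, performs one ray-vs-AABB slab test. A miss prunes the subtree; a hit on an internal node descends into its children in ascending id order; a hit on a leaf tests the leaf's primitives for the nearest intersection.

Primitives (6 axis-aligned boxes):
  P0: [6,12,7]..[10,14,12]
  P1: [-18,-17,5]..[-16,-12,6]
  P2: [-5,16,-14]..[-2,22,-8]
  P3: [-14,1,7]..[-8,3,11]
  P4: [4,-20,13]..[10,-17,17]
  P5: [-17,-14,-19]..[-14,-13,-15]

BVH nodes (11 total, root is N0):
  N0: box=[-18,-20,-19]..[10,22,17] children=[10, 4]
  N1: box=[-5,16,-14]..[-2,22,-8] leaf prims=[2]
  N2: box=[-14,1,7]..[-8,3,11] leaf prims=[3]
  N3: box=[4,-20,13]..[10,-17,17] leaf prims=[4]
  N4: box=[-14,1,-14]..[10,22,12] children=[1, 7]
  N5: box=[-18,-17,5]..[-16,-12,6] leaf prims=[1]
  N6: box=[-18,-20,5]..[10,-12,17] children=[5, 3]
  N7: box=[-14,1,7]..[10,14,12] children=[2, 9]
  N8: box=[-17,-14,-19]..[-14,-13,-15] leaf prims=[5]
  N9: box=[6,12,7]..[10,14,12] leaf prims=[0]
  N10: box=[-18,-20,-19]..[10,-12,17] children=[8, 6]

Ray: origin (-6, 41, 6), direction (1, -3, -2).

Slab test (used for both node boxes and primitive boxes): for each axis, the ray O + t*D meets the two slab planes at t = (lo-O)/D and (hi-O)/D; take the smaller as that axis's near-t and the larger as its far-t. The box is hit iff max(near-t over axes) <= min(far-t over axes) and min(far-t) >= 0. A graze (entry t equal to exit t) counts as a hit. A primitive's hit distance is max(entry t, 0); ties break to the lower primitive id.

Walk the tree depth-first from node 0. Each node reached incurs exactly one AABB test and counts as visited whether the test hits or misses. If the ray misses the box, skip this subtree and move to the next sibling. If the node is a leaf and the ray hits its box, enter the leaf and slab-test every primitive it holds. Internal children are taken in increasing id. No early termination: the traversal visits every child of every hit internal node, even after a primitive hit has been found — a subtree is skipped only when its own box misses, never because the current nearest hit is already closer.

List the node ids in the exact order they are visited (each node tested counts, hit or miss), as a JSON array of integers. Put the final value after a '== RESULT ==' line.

Traverse from the root:
N0 x:[-12,16] y:[19/3,61/3] z:[-11/2,25/2] -> hit [19/3,25/2], descend [4, 10]
  N4 x:[-8,16] y:[19/3,40/3] z:[-3,10] -> hit [19/3,10], descend [1, 7]
    N1 x:[1,4] y:[19/3,25/3] z:[7,10] -> miss, prune
    N7 x:[-8,16] y:[9,40/3] z:[-3,-1/2] -> miss, prune
  N10 x:[-12,16] y:[53/3,61/3] z:[-11/2,25/2] -> miss, prune

Visited [0, 4, 1, 7, 10]. Tests: 5 box, 0 leaf. Nearest: miss.

== RESULT ==
[0, 4, 1, 7, 10]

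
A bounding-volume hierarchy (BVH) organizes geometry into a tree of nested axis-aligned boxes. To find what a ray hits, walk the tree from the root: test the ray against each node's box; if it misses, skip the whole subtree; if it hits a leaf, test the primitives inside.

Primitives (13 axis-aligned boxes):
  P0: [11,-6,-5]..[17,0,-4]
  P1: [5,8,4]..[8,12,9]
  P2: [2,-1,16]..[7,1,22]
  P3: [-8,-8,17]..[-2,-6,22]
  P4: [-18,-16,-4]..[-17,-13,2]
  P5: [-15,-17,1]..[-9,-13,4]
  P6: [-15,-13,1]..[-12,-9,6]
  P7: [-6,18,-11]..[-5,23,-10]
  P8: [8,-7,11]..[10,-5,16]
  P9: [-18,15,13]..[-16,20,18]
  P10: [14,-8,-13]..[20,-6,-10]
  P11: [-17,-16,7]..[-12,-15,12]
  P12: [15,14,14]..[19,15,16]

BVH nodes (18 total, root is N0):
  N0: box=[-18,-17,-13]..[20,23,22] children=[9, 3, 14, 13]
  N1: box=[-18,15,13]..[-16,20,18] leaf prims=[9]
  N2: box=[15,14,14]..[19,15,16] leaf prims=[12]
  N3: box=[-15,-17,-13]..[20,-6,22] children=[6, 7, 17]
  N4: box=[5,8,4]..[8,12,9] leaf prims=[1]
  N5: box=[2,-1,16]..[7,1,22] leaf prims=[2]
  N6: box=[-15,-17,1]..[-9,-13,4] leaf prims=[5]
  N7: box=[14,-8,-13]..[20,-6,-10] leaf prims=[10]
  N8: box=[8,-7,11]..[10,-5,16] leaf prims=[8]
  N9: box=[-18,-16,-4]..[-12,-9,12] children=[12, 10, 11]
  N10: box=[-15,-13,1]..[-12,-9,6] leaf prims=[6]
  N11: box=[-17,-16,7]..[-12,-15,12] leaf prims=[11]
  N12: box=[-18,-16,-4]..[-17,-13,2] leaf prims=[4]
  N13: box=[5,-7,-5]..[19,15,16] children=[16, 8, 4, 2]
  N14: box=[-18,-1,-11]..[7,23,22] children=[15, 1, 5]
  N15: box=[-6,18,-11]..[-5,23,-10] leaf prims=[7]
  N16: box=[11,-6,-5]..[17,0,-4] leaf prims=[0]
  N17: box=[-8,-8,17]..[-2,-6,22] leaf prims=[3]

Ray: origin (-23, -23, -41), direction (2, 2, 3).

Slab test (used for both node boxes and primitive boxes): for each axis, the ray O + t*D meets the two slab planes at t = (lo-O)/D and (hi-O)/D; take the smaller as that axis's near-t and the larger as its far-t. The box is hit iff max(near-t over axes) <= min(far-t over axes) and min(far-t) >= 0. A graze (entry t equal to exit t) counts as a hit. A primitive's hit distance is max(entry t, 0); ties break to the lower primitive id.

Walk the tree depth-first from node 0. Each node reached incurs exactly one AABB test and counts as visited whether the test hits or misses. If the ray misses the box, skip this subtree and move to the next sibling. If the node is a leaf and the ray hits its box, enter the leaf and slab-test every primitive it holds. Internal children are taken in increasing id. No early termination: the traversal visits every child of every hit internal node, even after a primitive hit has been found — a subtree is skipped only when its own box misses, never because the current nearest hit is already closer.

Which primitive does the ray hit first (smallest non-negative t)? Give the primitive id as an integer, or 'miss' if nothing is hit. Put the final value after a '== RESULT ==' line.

Traverse from the root:
N0 x:[5/2,43/2] y:[3,23] z:[28/3,21] -> hit [28/3,21], descend [3, 9, 13, 14]
  N3 x:[4,43/2] y:[3,17/2] z:[28/3,21] -> miss, prune
  N9 x:[5/2,11/2] y:[7/2,7] z:[37/3,53/3] -> miss, prune
  N13 x:[14,21] y:[8,19] z:[12,19] -> hit [14,19], descend [2, 4, 8, 16]
    N2 x:[19,21] y:[37/2,19] z:[55/3,19] -> hit [19,19] leaf, test {P12@t=19}
    N4 x:[14,31/2] y:[31/2,35/2] z:[15,50/3] -> hit [31/2,31/2] leaf, test {P1@t=31/2}
    N8 x:[31/2,33/2] y:[8,9] z:[52/3,19] -> miss, prune
    N16 x:[17,20] y:[17/2,23/2] z:[12,37/3] -> miss, prune
  N14 x:[5/2,15] y:[11,23] z:[10,21] -> hit [11,15], descend [1, 5, 15]
    N1 x:[5/2,7/2] y:[19,43/2] z:[18,59/3] -> miss, prune
    N5 x:[25/2,15] y:[11,12] z:[19,21] -> miss, prune
    N15 x:[17/2,9] y:[41/2,23] z:[10,31/3] -> miss, prune

12 AABB tests over nodes [0, 3, 9, 13, 2, 4, 8, 16, 14, 1, 5, 15]; 2 leaves entered; closest P1.

== RESULT ==
1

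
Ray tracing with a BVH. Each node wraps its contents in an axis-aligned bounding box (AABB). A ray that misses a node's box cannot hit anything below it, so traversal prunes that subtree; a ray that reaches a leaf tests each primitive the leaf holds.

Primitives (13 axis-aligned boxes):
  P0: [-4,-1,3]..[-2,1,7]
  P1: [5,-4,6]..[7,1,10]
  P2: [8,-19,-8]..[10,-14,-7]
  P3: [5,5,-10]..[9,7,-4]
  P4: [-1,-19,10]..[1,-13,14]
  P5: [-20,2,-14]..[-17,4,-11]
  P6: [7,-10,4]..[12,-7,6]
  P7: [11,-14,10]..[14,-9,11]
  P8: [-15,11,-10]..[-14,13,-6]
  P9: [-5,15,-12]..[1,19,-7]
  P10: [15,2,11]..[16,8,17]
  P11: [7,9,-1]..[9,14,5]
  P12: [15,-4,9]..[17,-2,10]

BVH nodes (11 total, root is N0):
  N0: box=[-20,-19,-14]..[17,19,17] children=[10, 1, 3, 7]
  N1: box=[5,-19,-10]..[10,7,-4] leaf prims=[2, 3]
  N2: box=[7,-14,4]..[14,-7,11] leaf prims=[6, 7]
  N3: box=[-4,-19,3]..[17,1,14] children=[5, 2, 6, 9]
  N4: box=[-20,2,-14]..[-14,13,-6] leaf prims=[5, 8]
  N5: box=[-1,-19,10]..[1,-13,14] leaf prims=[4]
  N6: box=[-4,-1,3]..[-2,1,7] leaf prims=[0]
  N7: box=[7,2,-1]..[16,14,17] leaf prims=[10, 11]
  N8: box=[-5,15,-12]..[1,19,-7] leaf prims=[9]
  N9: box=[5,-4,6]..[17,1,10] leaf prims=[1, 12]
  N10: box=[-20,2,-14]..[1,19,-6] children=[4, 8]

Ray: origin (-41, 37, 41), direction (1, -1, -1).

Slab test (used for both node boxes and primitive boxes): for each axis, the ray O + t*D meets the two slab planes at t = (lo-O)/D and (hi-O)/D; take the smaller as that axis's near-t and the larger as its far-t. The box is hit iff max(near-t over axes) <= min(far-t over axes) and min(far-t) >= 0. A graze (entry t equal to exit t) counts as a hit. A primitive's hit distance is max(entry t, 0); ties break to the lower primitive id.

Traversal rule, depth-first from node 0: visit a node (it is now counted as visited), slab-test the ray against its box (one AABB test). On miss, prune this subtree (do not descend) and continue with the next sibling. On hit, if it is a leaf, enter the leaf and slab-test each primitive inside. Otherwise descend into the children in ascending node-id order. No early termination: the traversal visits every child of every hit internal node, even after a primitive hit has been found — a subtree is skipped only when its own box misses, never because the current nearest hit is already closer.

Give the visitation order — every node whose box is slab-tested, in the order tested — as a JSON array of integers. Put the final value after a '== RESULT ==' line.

Walk:
N0 x:[21,58] y:[18,56] z:[24,55] -> hit [24,55], descend [1, 3, 7, 10]
  N1 x:[46,51] y:[30,56] z:[45,51] -> hit [46,51] leaf, test {P2(miss), P3(miss)}
  N3 x:[37,58] y:[36,56] z:[27,38] -> hit [37,38], descend [2, 5, 6, 9]
    N2 x:[48,55] y:[44,51] z:[30,37] -> miss, prune
    N5 x:[40,42] y:[50,56] z:[27,31] -> miss, prune
    N6 x:[37,39] y:[36,38] z:[34,38] -> hit [37,38] leaf, test {P0@t=37}
    N9 x:[46,58] y:[36,41] z:[31,35] -> miss, prune
  N7 x:[48,57] y:[23,35] z:[24,42] -> miss, prune
  N10 x:[21,42] y:[18,35] z:[47,55] -> miss, prune

order=[0, 1, 3, 2, 5, 6, 9, 7, 10]  |boxes|=9  |leaves|=2  hit=P0

== RESULT ==
[0, 1, 3, 2, 5, 6, 9, 7, 10]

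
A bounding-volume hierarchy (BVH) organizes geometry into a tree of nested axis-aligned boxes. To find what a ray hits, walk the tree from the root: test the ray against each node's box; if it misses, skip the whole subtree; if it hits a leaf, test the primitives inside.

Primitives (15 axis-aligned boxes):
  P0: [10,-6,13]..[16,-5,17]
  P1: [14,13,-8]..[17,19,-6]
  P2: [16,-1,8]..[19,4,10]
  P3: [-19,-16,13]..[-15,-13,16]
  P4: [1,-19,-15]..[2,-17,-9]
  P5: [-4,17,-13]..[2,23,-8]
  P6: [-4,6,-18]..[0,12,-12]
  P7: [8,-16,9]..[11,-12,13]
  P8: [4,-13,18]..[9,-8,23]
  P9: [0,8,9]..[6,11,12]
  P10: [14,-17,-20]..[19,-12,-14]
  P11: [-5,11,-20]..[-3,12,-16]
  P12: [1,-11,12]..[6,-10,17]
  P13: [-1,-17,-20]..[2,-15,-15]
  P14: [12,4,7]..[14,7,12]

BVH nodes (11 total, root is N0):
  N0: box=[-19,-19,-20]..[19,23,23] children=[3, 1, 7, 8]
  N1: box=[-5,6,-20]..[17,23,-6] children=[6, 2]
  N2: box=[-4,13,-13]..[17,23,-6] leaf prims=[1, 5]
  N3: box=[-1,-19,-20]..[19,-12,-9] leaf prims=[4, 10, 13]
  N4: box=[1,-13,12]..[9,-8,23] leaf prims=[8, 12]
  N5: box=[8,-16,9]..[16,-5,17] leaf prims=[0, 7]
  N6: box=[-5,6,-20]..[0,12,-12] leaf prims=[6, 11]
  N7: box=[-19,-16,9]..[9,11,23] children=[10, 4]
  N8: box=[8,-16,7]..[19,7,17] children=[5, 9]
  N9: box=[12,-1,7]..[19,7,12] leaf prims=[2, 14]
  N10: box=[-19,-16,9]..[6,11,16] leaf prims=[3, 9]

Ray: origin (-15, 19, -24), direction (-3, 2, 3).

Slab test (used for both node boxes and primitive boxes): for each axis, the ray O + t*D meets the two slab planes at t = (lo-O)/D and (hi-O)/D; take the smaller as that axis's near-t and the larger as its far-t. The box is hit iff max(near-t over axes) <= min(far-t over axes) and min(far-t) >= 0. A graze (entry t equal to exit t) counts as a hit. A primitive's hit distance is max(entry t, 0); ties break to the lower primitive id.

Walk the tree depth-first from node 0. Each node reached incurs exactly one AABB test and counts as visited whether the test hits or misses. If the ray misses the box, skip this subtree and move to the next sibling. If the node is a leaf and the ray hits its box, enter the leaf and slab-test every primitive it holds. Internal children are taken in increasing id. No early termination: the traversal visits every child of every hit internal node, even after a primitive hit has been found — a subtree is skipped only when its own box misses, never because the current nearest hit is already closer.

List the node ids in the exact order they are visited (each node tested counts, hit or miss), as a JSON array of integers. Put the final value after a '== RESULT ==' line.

Walk:
N0 x:[-34/3,4/3] y:[-19,2] z:[4/3,47/3] -> hit [4/3,4/3], descend [1, 3, 7, 8]
  N1 x:[-32/3,-10/3] y:[-13/2,2] z:[4/3,6] -> miss, prune
  N3 x:[-34/3,-14/3] y:[-19,-31/2] z:[4/3,5] -> miss, prune
  N7 x:[-8,4/3] y:[-35/2,-4] z:[11,47/3] -> miss, prune
  N8 x:[-34/3,-23/3] y:[-35/2,-6] z:[31/3,41/3] -> miss, prune

5 AABB tests over nodes [0, 1, 3, 7, 8]; 0 leaves entered; closest miss.

== RESULT ==
[0, 1, 3, 7, 8]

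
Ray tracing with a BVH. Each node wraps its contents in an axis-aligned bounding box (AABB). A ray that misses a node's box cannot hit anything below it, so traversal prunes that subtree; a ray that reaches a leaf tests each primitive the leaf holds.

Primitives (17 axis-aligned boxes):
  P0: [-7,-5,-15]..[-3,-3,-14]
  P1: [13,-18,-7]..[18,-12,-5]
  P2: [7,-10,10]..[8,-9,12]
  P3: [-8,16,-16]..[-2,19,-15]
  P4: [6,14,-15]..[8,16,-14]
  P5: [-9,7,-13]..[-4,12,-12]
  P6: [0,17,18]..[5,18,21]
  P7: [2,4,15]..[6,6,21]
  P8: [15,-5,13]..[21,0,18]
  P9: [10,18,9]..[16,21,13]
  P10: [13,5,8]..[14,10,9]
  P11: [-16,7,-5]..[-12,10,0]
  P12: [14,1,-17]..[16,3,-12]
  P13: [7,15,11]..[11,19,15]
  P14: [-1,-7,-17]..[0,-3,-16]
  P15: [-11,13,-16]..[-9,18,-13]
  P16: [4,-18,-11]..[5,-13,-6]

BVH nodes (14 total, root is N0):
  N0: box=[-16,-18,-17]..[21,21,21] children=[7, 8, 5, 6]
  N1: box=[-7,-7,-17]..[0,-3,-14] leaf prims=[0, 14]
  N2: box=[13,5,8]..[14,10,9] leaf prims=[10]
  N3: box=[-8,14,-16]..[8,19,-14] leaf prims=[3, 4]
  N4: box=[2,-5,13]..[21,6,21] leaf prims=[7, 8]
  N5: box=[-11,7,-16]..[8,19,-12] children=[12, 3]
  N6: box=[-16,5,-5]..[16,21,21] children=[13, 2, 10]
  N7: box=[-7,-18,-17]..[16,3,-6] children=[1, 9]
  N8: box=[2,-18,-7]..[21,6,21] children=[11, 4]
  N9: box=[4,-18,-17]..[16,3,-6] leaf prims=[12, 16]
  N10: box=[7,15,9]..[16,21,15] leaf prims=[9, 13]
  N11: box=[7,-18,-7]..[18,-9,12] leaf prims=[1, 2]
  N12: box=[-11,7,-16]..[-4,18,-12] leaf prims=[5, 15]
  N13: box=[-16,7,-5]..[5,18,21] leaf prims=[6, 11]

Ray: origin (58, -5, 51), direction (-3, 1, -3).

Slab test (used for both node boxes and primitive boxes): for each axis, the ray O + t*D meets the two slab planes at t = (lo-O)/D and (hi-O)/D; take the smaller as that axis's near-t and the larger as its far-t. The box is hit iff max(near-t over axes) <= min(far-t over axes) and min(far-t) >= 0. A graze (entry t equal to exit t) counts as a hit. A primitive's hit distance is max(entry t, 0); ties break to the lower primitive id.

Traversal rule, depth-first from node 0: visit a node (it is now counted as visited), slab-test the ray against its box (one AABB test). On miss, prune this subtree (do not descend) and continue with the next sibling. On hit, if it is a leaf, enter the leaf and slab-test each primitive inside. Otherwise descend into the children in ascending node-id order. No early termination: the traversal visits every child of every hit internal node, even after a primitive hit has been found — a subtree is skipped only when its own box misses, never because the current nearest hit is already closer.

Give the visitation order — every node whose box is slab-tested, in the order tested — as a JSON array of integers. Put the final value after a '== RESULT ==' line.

Traverse from the root:
N0 x:[37/3,74/3] y:[-13,26] z:[10,68/3] -> hit [37/3,68/3], descend [5, 6, 7, 8]
  N5 x:[50/3,23] y:[12,24] z:[21,67/3] -> hit [21,67/3], descend [3, 12]
    N3 x:[50/3,22] y:[19,24] z:[65/3,67/3] -> hit [65/3,22] leaf, test {P3@t=22, P4(miss)}
    N12 x:[62/3,23] y:[12,23] z:[21,67/3] -> hit [21,67/3] leaf, test {P5(miss), P15@t=67/3}
  N6 x:[14,74/3] y:[10,26] z:[10,56/3] -> hit [14,56/3], descend [2, 10, 13]
    N2 x:[44/3,15] y:[10,15] z:[14,43/3] -> miss, prune
    N10 x:[14,17] y:[20,26] z:[12,14] -> miss, prune
    N13 x:[53/3,74/3] y:[12,23] z:[10,56/3] -> hit [53/3,56/3] leaf, test {P6(miss), P11(miss)}
  N7 x:[14,65/3] y:[-13,8] z:[19,68/3] -> miss, prune
  N8 x:[37/3,56/3] y:[-13,11] z:[10,58/3] -> miss, prune

Visited [0, 5, 3, 12, 6, 2, 10, 13, 7, 8]. Tests: 10 box, 3 leaf. Nearest: P3.

== RESULT ==
[0, 5, 3, 12, 6, 2, 10, 13, 7, 8]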